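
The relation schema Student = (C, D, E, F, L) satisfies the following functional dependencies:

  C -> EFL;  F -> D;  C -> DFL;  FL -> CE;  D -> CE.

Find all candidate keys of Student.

{C}⁺: C→EFL adds E, F, L; F→D adds D → {C, D, E, F, L}.
{D}⁺: D→CE adds C, E; C→EFL adds F, L → {C, D, E, F, L}.
{F}⁺: F→D adds D; D→CE adds C, E; C→EFL adds L → {C, D, E, F, L}.

(C), (D), (F)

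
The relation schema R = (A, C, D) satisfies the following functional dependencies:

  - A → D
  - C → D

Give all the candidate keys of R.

Attributes A, C never appear on any right-hand side, so every candidate key must contain {A, C}.
{A, C}⁺ = {A, C, D}, which is all of the schema, so {A, C} is the only candidate key.

{A, C}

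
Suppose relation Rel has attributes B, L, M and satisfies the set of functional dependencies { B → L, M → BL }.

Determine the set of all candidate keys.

{M}

Attribute M never appears on the right-hand side of any dependency, so M must belong to every candidate key.
{M}⁺ = {B, L, M}, which is all of the schema, so {M} is the only candidate key.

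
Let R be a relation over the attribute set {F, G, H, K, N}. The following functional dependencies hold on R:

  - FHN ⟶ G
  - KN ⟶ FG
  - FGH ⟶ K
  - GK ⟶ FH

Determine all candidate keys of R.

KN; FHN

Attribute N never appears on the right-hand side of any dependency, so N must belong to every candidate key.
{N}⁺ = {N}, which is not all of the schema, so we must add further attributes.
{K, N}⁺: KN→FG adds F, G; GK→FH adds H → {F, G, H, K, N}. Minimal: {N}⁺ = {N}; {K}⁺ = {K} — none reach the full schema.
{F, H, N}⁺: FHN→G adds G; FGH→K adds K → {F, G, H, K, N}. Minimal: {H, N}⁺ = {H, N}; {F, N}⁺ = {F, N}; {F, H}⁺ = {F, H} — none reach the full schema.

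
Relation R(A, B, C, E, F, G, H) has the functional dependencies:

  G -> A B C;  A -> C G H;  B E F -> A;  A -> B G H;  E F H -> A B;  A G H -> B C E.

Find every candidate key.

{A, F}, {F, G}, {B, E, F}, {E, F, H}

{A, F}⁺: A→CGH adds C, G, H; A→BGH adds B; AGH→BCE adds E → {A, B, C, E, F, G, H}.
{F, G}⁺: G→ABC adds A, B, C; A→CGH adds H; AGH→BCE adds E → {A, B, C, E, F, G, H}.
{B, E, F}⁺: BEF→A adds A; A→BGH adds G, H; AGH→BCE adds C → {A, B, C, E, F, G, H}.
{E, F, H}⁺: EFH→AB adds A, B; A→CGH adds C, G → {A, B, C, E, F, G, H}.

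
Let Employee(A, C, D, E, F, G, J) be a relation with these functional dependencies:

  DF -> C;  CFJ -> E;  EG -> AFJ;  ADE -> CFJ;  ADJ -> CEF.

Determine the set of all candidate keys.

(D, E, G), (A, D, G, J), (D, F, G, J)

Attributes D, G never appear on any right-hand side, so every candidate key must contain {D, G}.
{D, G}⁺ = {D, G}, which is not all of the schema, so we must add further attributes.
{D, E, G}⁺: EG→AFJ adds A, F, J; ADE→CFJ adds C → {A, C, D, E, F, G, J}. Minimal: {E, G}⁺ = {A, E, F, G, J}; {D, G}⁺ = {D, G}; {D, E}⁺ = {D, E} — none reach the full schema.
{A, D, G, J}⁺: ADJ→CEF adds C, E, F → {A, C, D, E, F, G, J}. Minimal: {D, G, J}⁺ = {D, G, J}; {A, G, J}⁺ = {A, G, J}; {A, D, J}⁺ = {A, C, D, E, F, J}; … — none reach the full schema.
{D, F, G, J}⁺: DF→C adds C; CFJ→E adds E; EG→AFJ adds A → {A, C, D, E, F, G, J}. Minimal: {F, G, J}⁺ = {F, G, J}; {D, G, J}⁺ = {D, G, J}; {D, F, J}⁺ = {C, D, E, F, J}; … — none reach the full schema.
Any other superkey contains one of these as a subset, so there are no further candidate keys.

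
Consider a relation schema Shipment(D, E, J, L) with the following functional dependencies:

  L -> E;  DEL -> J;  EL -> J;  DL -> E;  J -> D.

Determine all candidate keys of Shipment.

L

Attribute L never appears on the right-hand side of any dependency, so L must belong to every candidate key.
{L}⁺ = {D, E, J, L}, which is all of the schema, so {L} is the only candidate key.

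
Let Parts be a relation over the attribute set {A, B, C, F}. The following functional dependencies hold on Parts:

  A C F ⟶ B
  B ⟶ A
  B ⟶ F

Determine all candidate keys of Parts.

Attribute C never appears on the right-hand side of any dependency, so C must belong to every candidate key.
{C}⁺ = {C}, which is not all of the schema, so we must add further attributes.
{B, C}⁺: B→A adds A; B→F adds F → {A, B, C, F}.
{A, C, F}⁺: ACF→B adds B → {A, B, C, F}.

(B, C); (A, C, F)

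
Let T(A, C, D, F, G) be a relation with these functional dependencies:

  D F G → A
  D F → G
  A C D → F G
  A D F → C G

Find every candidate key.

Attribute D never appears on the right-hand side of any dependency, so D must belong to every candidate key.
{D}⁺ = {D}, which is not all of the schema, so we must add further attributes.
{D, F}⁺: DF→G adds G; DFG→A adds A; ADF→CG adds C → {A, C, D, F, G}.
{A, C, D}⁺: ACD→FG adds F, G → {A, C, D, F, G}.
Any other superkey contains one of these as a subset, so there are no further candidate keys.

{D, F}; {A, C, D}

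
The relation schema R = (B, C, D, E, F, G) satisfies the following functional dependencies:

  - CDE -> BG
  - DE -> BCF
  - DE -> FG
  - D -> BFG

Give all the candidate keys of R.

{D, E}

Attributes D, E never appear on any right-hand side, so every candidate key must contain {D, E}.
{D, E}⁺ = {B, C, D, E, F, G}, which is all of the schema, so {D, E} is the only candidate key.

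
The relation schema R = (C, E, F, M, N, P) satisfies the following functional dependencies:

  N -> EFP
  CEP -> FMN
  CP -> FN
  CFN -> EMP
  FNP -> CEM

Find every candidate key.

(N), (C, P)

{N}⁺: N→EFP adds E, F, P; FNP→CEM adds C, M → {C, E, F, M, N, P}.
{C, P}⁺: CP→FN adds F, N; CFN→EMP adds E, M → {C, E, F, M, N, P}. Minimal: {P}⁺ = {P}; {C}⁺ = {C} — none reach the full schema.
Any other superkey contains one of these as a subset, so there are no further candidate keys.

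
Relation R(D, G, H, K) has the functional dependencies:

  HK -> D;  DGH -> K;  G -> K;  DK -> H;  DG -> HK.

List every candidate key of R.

{D, G}; {G, H}

Attribute G never appears on the right-hand side of any dependency, so G must belong to every candidate key.
{G}⁺ = {G, K}, which is not all of the schema, so we must add further attributes.
{D, G}⁺: G→K adds K; DK→H adds H → {D, G, H, K}. Minimal: {G}⁺ = {G, K}; {D}⁺ = {D} — none reach the full schema.
{G, H}⁺: G→K adds K; HK→D adds D → {D, G, H, K}. Minimal: {H}⁺ = {H}; {G}⁺ = {G, K} — none reach the full schema.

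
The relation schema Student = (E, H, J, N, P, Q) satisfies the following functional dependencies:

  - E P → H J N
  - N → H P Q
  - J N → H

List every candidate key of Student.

Attribute E never appears on the right-hand side of any dependency, so E must belong to every candidate key.
{E}⁺ = {E}, which is not all of the schema, so we must add further attributes.
{E, N}⁺: N→HPQ adds H, P, Q; EP→HJN adds J → {E, H, J, N, P, Q}. Minimal: {N}⁺ = {H, N, P, Q}; {E}⁺ = {E} — none reach the full schema.
{E, P}⁺: EP→HJN adds H, J, N; N→HPQ adds Q → {E, H, J, N, P, Q}. Minimal: {P}⁺ = {P}; {E}⁺ = {E} — none reach the full schema.
Any other superkey contains one of these as a subset, so there are no further candidate keys.

EN; EP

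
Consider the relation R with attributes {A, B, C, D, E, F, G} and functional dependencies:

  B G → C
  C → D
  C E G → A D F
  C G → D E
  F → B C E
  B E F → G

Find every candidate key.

{F}⁺: F→BCE adds B, C, E; BEF→G adds G; C→D adds D; CEG→ADF adds A → {A, B, C, D, E, F, G}.
{B, G}⁺: BG→C adds C; C→D adds D; CG→DE adds E; CEG→ADF adds A, F → {A, B, C, D, E, F, G}. Minimal: {G}⁺ = {G}; {B}⁺ = {B} — none reach the full schema.
{C, G}⁺: C→D adds D; CG→DE adds E; CEG→ADF adds A, F; F→BCE adds B → {A, B, C, D, E, F, G}. Minimal: {G}⁺ = {G}; {C}⁺ = {C, D} — none reach the full schema.

(F), (B, G), (C, G)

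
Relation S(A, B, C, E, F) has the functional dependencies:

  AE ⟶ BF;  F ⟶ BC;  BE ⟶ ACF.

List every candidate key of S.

AE, BE, EF

Attribute E never appears on the right-hand side of any dependency, so E must belong to every candidate key.
{E}⁺ = {E}, which is not all of the schema, so we must add further attributes.
{A, E}⁺: AE→BF adds B, F; F→BC adds C → {A, B, C, E, F}.
{B, E}⁺: BE→ACF adds A, C, F → {A, B, C, E, F}.
{E, F}⁺: F→BC adds B, C; BE→ACF adds A → {A, B, C, E, F}.
Any other superkey contains one of these as a subset, so there are no further candidate keys.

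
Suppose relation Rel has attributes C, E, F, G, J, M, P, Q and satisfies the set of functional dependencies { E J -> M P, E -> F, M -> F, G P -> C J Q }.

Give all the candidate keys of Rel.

{E, G, J}, {E, G, P}

Attributes E, G never appear on any right-hand side, so every candidate key must contain {E, G}.
{E, G}⁺ = {E, F, G}, which is not all of the schema, so we must add further attributes.
{E, G, J}⁺: EJ→MP adds M, P; E→F adds F; GP→CJQ adds C, Q → {C, E, F, G, J, M, P, Q}. Minimal: {G, J}⁺ = {G, J}; {E, J}⁺ = {E, F, J, M, P}; {E, G}⁺ = {E, F, G} — none reach the full schema.
{E, G, P}⁺: E→F adds F; GP→CJQ adds C, J, Q; EJ→MP adds M → {C, E, F, G, J, M, P, Q}. Minimal: {G, P}⁺ = {C, G, J, P, Q}; {E, P}⁺ = {E, F, P}; {E, G}⁺ = {E, F, G} — none reach the full schema.
Any other superkey contains one of these as a subset, so there are no further candidate keys.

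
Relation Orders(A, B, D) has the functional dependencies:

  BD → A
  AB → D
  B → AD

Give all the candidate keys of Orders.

Attribute B never appears on the right-hand side of any dependency, so B must belong to every candidate key.
{B}⁺ = {A, B, D}, which is all of the schema, so {B} is the only candidate key.

(B)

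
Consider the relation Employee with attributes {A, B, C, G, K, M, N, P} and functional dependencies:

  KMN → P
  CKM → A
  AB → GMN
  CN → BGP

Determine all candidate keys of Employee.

{A, B, C, K}; {A, C, K, N}; {B, C, K, M}; {C, K, M, N}

Attributes C, K never appear on any right-hand side, so every candidate key must contain {C, K}.
{C, K}⁺ = {C, K}, which is not all of the schema, so we must add further attributes.
{A, B, C, K}⁺: AB→GMN adds G, M, N; CN→BGP adds P → {A, B, C, G, K, M, N, P}.
{A, C, K, N}⁺: CN→BGP adds B, G, P; AB→GMN adds M → {A, B, C, G, K, M, N, P}.
{B, C, K, M}⁺: CKM→A adds A; AB→GMN adds G, N; CN→BGP adds P → {A, B, C, G, K, M, N, P}.
{C, K, M, N}⁺: KMN→P adds P; CKM→A adds A; CN→BGP adds B, G → {A, B, C, G, K, M, N, P}.
Any other superkey contains one of these as a subset, so there are no further candidate keys.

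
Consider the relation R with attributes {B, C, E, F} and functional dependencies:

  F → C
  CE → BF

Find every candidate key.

CE, EF

Attribute E never appears on the right-hand side of any dependency, so E must belong to every candidate key.
{E}⁺ = {E}, which is not all of the schema, so we must add further attributes.
{C, E}⁺: CE→BF adds B, F → {B, C, E, F}.
{E, F}⁺: F→C adds C; CE→BF adds B → {B, C, E, F}.
Any other superkey contains one of these as a subset, so there are no further candidate keys.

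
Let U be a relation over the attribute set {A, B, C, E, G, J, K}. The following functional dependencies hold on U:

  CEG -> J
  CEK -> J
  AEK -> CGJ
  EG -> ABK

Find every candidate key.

Attribute E never appears on the right-hand side of any dependency, so E must belong to every candidate key.
{E}⁺ = {E}, which is not all of the schema, so we must add further attributes.
{E, G}⁺: EG→ABK adds A, B, K; AEK→CGJ adds C, J → {A, B, C, E, G, J, K}. Minimal: {G}⁺ = {G}; {E}⁺ = {E} — none reach the full schema.
{A, E, K}⁺: AEK→CGJ adds C, G, J; EG→ABK adds B → {A, B, C, E, G, J, K}. Minimal: {E, K}⁺ = {E, K}; {A, K}⁺ = {A, K}; {A, E}⁺ = {A, E} — none reach the full schema.

EG, AEK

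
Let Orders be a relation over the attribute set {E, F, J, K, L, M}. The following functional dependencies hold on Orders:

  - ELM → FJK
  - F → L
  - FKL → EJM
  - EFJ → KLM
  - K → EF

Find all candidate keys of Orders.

K, EFJ, EFM, ELM

{K}⁺: K→EF adds E, F; F→L adds L; FKL→EJM adds J, M → {E, F, J, K, L, M}.
{E, F, J}⁺: F→L adds L; EFJ→KLM adds K, M → {E, F, J, K, L, M}. Minimal: {F, J}⁺ = {F, J, L}; {E, J}⁺ = {E, J}; {E, F}⁺ = {E, F, L} — none reach the full schema.
{E, F, M}⁺: F→L adds L; ELM→FJK adds J, K → {E, F, J, K, L, M}. Minimal: {F, M}⁺ = {F, L, M}; {E, M}⁺ = {E, M}; {E, F}⁺ = {E, F, L} — none reach the full schema.
{E, L, M}⁺: ELM→FJK adds F, J, K → {E, F, J, K, L, M}. Minimal: {L, M}⁺ = {L, M}; {E, M}⁺ = {E, M}; {E, L}⁺ = {E, L} — none reach the full schema.
Any other superkey contains one of these as a subset, so there are no further candidate keys.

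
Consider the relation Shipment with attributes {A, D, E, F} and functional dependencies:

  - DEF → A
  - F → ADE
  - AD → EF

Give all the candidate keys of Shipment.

{F}⁺: F→ADE adds A, D, E → {A, D, E, F}.
{A, D}⁺: AD→EF adds E, F → {A, D, E, F}. Minimal: {D}⁺ = {D}; {A}⁺ = {A} — none reach the full schema.
Any other superkey contains one of these as a subset, so there are no further candidate keys.

{F}, {A, D}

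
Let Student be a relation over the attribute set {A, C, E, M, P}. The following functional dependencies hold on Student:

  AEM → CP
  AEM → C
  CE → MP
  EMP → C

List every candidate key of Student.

(A, C, E), (A, E, M)

Attributes A, E never appear on any right-hand side, so every candidate key must contain {A, E}.
{A, E}⁺ = {A, E}, which is not all of the schema, so we must add further attributes.
{A, C, E}⁺: CE→MP adds M, P → {A, C, E, M, P}. Minimal: {C, E}⁺ = {C, E, M, P}; {A, E}⁺ = {A, E}; {A, C}⁺ = {A, C} — none reach the full schema.
{A, E, M}⁺: AEM→CP adds C, P → {A, C, E, M, P}. Minimal: {E, M}⁺ = {E, M}; {A, M}⁺ = {A, M}; {A, E}⁺ = {A, E} — none reach the full schema.
Any other superkey contains one of these as a subset, so there are no further candidate keys.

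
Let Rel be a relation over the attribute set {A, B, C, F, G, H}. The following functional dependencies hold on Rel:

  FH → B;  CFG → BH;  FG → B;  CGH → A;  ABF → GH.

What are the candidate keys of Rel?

(C, F, G), (A, B, C, F), (A, C, F, H)

Attributes C, F never appear on any right-hand side, so every candidate key must contain {C, F}.
{C, F}⁺ = {C, F}, which is not all of the schema, so we must add further attributes.
{C, F, G}⁺: CFG→BH adds B, H; CGH→A adds A → {A, B, C, F, G, H}. Minimal: {F, G}⁺ = {B, F, G}; {C, G}⁺ = {C, G}; {C, F}⁺ = {C, F} — none reach the full schema.
{A, B, C, F}⁺: ABF→GH adds G, H → {A, B, C, F, G, H}. Minimal: {B, C, F}⁺ = {B, C, F}; {A, C, F}⁺ = {A, C, F}; {A, B, F}⁺ = {A, B, F, G, H}; … — none reach the full schema.
{A, C, F, H}⁺: FH→B adds B; ABF→GH adds G → {A, B, C, F, G, H}. Minimal: {C, F, H}⁺ = {B, C, F, H}; {A, F, H}⁺ = {A, B, F, G, H}; {A, C, H}⁺ = {A, C, H}; … — none reach the full schema.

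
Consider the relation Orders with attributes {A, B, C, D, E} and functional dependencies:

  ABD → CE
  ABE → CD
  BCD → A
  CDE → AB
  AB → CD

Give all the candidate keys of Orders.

(A, B); (B, C, D); (C, D, E)

{A, B}⁺: AB→CD adds C, D; ABD→CE adds E → {A, B, C, D, E}.
{B, C, D}⁺: BCD→A adds A; ABD→CE adds E → {A, B, C, D, E}.
{C, D, E}⁺: CDE→AB adds A, B → {A, B, C, D, E}.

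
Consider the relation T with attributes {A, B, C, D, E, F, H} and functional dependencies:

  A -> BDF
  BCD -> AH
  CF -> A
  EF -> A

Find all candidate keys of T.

(A, C, E); (C, E, F); (B, C, D, E)

Attributes C, E never appear on any right-hand side, so every candidate key must contain {C, E}.
{C, E}⁺ = {C, E}, which is not all of the schema, so we must add further attributes.
{A, C, E}⁺: A→BDF adds B, D, F; BCD→AH adds H → {A, B, C, D, E, F, H}. Minimal: {C, E}⁺ = {C, E}; {A, E}⁺ = {A, B, D, E, F}; {A, C}⁺ = {A, B, C, D, F, H} — none reach the full schema.
{C, E, F}⁺: CF→A adds A; A→BDF adds B, D; BCD→AH adds H → {A, B, C, D, E, F, H}. Minimal: {E, F}⁺ = {A, B, D, E, F}; {C, F}⁺ = {A, B, C, D, F, H}; {C, E}⁺ = {C, E} — none reach the full schema.
{B, C, D, E}⁺: BCD→AH adds A, H; A→BDF adds F → {A, B, C, D, E, F, H}. Minimal: {C, D, E}⁺ = {C, D, E}; {B, D, E}⁺ = {B, D, E}; {B, C, E}⁺ = {B, C, E}; … — none reach the full schema.
Any other superkey contains one of these as a subset, so there are no further candidate keys.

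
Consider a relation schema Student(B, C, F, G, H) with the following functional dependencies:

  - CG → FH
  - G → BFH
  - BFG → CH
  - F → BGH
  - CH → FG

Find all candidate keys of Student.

{F}⁺: F→BGH adds B, G, H; BFG→CH adds C → {B, C, F, G, H}.
{G}⁺: G→BFH adds B, F, H; BFG→CH adds C → {B, C, F, G, H}.
{C, H}⁺: CH→FG adds F, G; G→BFH adds B → {B, C, F, G, H}.
Any other superkey contains one of these as a subset, so there are no further candidate keys.

{F}, {G}, {C, H}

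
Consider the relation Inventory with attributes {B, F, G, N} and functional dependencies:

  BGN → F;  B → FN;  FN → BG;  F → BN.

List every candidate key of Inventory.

{B}, {F}

{B}⁺: B→FN adds F, N; FN→BG adds G → {B, F, G, N}.
{F}⁺: F→BN adds B, N; FN→BG adds G → {B, F, G, N}.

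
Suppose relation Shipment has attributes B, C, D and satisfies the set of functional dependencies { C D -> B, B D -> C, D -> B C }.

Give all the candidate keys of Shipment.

{D}

Attribute D never appears on the right-hand side of any dependency, so D must belong to every candidate key.
{D}⁺ = {B, C, D}, which is all of the schema, so {D} is the only candidate key.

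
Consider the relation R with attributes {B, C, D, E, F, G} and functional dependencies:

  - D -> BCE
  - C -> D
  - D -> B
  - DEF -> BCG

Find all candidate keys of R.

{C, F}, {D, F}

Attribute F never appears on the right-hand side of any dependency, so F must belong to every candidate key.
{F}⁺ = {F}, which is not all of the schema, so we must add further attributes.
{C, F}⁺: C→D adds D; D→B adds B; D→BCE adds E; DEF→BCG adds G → {B, C, D, E, F, G}.
{D, F}⁺: D→BCE adds B, C, E; DEF→BCG adds G → {B, C, D, E, F, G}.
Any other superkey contains one of these as a subset, so there are no further candidate keys.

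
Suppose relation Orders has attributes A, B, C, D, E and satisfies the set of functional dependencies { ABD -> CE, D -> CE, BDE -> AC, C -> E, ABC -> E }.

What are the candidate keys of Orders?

Attributes B, D never appear on any right-hand side, so every candidate key must contain {B, D}.
{B, D}⁺ = {A, B, C, D, E}, which is all of the schema, so {B, D} is the only candidate key.

{B, D}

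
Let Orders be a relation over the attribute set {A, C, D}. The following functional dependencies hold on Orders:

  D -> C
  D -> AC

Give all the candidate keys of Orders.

{D}⁺: D→C adds C; D→AC adds A → {A, C, D}.

{D}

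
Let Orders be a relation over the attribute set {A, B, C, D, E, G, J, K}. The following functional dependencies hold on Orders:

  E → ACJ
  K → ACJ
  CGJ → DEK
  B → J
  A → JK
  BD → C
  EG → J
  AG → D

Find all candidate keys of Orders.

{A, B, G}, {B, C, G}, {B, D, G}, {B, E, G}, {B, G, K}

Attributes B, G never appear on any right-hand side, so every candidate key must contain {B, G}.
{B, G}⁺ = {B, G, J}, which is not all of the schema, so we must add further attributes.
{A, B, G}⁺: B→J adds J; A→JK adds K; AG→D adds D; K→ACJ adds C; CGJ→DEK adds E → {A, B, C, D, E, G, J, K}. Minimal: {B, G}⁺ = {B, G, J}; {A, G}⁺ = {A, C, D, E, G, J, K}; {A, B}⁺ = {A, B, C, J, K} — none reach the full schema.
{B, C, G}⁺: B→J adds J; CGJ→DEK adds D, E, K; E→ACJ adds A → {A, B, C, D, E, G, J, K}. Minimal: {C, G}⁺ = {C, G}; {B, G}⁺ = {B, G, J}; {B, C}⁺ = {B, C, J} — none reach the full schema.
{B, D, G}⁺: B→J adds J; BD→C adds C; CGJ→DEK adds E, K; E→ACJ adds A → {A, B, C, D, E, G, J, K}. Minimal: {D, G}⁺ = {D, G}; {B, G}⁺ = {B, G, J}; {B, D}⁺ = {B, C, D, J} — none reach the full schema.
{B, E, G}⁺: E→ACJ adds A, C, J; CGJ→DEK adds D, K → {A, B, C, D, E, G, J, K}. Minimal: {E, G}⁺ = {A, C, D, E, G, J, K}; {B, G}⁺ = {B, G, J}; {B, E}⁺ = {A, B, C, E, J, K} — none reach the full schema.
{B, G, K}⁺: K→ACJ adds A, C, J; CGJ→DEK adds D, E → {A, B, C, D, E, G, J, K}. Minimal: {G, K}⁺ = {A, C, D, E, G, J, K}; {B, K}⁺ = {A, B, C, J, K}; {B, G}⁺ = {B, G, J} — none reach the full schema.
Any other superkey contains one of these as a subset, so there are no further candidate keys.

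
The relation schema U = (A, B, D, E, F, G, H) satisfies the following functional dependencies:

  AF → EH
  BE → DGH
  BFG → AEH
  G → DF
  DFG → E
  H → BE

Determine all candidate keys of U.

(H), (A, F), (A, G), (B, E), (B, G)

{H}⁺: H→BE adds B, E; BE→DGH adds D, G; G→DF adds F; BFG→AEH adds A → {A, B, D, E, F, G, H}.
{A, F}⁺: AF→EH adds E, H; H→BE adds B; BE→DGH adds D, G → {A, B, D, E, F, G, H}. Minimal: {F}⁺ = {F}; {A}⁺ = {A} — none reach the full schema.
{A, G}⁺: G→DF adds D, F; DFG→E adds E; AF→EH adds H; H→BE adds B → {A, B, D, E, F, G, H}. Minimal: {G}⁺ = {D, E, F, G}; {A}⁺ = {A} — none reach the full schema.
{B, E}⁺: BE→DGH adds D, G, H; G→DF adds F; BFG→AEH adds A → {A, B, D, E, F, G, H}. Minimal: {E}⁺ = {E}; {B}⁺ = {B} — none reach the full schema.
{B, G}⁺: G→DF adds D, F; DFG→E adds E; BE→DGH adds H; BFG→AEH adds A → {A, B, D, E, F, G, H}. Minimal: {G}⁺ = {D, E, F, G}; {B}⁺ = {B} — none reach the full schema.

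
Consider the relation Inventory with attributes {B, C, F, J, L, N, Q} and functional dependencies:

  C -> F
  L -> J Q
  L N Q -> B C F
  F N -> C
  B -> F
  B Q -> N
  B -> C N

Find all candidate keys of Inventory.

{B, L}, {L, N}

Attribute L never appears on the right-hand side of any dependency, so L must belong to every candidate key.
{L}⁺ = {J, L, Q}, which is not all of the schema, so we must add further attributes.
{B, L}⁺: L→JQ adds J, Q; B→F adds F; BQ→N adds N; B→CN adds C → {B, C, F, J, L, N, Q}. Minimal: {L}⁺ = {J, L, Q}; {B}⁺ = {B, C, F, N} — none reach the full schema.
{L, N}⁺: L→JQ adds J, Q; LNQ→BCF adds B, C, F → {B, C, F, J, L, N, Q}. Minimal: {N}⁺ = {N}; {L}⁺ = {J, L, Q} — none reach the full schema.
Any other superkey contains one of these as a subset, so there are no further candidate keys.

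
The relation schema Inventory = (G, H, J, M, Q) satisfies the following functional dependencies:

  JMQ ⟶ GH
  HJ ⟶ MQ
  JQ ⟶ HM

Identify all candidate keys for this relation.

{H, J}, {J, Q}

Attribute J never appears on the right-hand side of any dependency, so J must belong to every candidate key.
{J}⁺ = {J}, which is not all of the schema, so we must add further attributes.
{H, J}⁺: HJ→MQ adds M, Q; JMQ→GH adds G → {G, H, J, M, Q}.
{J, Q}⁺: JQ→HM adds H, M; JMQ→GH adds G → {G, H, J, M, Q}.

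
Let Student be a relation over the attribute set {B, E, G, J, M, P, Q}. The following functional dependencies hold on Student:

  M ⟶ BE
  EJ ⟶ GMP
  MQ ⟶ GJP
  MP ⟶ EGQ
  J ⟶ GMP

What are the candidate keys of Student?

{J}⁺: J→GMP adds G, M, P; M→BE adds B, E; MP→EGQ adds Q → {B, E, G, J, M, P, Q}.
{M, P}⁺: M→BE adds B, E; MP→EGQ adds G, Q; MQ→GJP adds J → {B, E, G, J, M, P, Q}.
{M, Q}⁺: M→BE adds B, E; MQ→GJP adds G, J, P → {B, E, G, J, M, P, Q}.

(J), (M, P), (M, Q)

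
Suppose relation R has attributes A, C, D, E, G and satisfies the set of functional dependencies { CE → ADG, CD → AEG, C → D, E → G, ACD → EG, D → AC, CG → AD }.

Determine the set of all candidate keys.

{C}, {D}

{C}⁺: C→D adds D; D→AC adds A; CD→AEG adds E, G → {A, C, D, E, G}.
{D}⁺: D→AC adds A, C; CD→AEG adds E, G → {A, C, D, E, G}.
Any other superkey contains one of these as a subset, so there are no further candidate keys.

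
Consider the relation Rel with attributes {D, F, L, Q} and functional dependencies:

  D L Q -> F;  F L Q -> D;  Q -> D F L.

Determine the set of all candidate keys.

Q

Attribute Q never appears on the right-hand side of any dependency, so Q must belong to every candidate key.
{Q}⁺ = {D, F, L, Q}, which is all of the schema, so {Q} is the only candidate key.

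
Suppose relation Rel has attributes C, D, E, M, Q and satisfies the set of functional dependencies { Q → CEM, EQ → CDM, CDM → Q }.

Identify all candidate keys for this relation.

{Q}⁺: Q→CEM adds C, E, M; EQ→CDM adds D → {C, D, E, M, Q}.
{C, D, M}⁺: CDM→Q adds Q; Q→CEM adds E → {C, D, E, M, Q}. Minimal: {D, M}⁺ = {D, M}; {C, M}⁺ = {C, M}; {C, D}⁺ = {C, D} — none reach the full schema.
Any other superkey contains one of these as a subset, so there are no further candidate keys.

(Q), (C, D, M)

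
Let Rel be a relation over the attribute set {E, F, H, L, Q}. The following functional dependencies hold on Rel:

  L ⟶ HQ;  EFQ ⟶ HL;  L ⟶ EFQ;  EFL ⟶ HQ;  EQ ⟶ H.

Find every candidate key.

{L}⁺: L→HQ adds H, Q; L→EFQ adds E, F → {E, F, H, L, Q}.
{E, F, Q}⁺: EFQ→HL adds H, L → {E, F, H, L, Q}. Minimal: {F, Q}⁺ = {F, Q}; {E, Q}⁺ = {E, H, Q}; {E, F}⁺ = {E, F} — none reach the full schema.

{L}, {E, F, Q}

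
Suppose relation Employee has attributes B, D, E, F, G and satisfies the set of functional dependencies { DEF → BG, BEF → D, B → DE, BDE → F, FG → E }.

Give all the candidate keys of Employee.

(B), (D, E, F), (D, F, G)

{B}⁺: B→DE adds D, E; BDE→F adds F; DEF→BG adds G → {B, D, E, F, G}.
{D, E, F}⁺: DEF→BG adds B, G → {B, D, E, F, G}. Minimal: {E, F}⁺ = {E, F}; {D, F}⁺ = {D, F}; {D, E}⁺ = {D, E} — none reach the full schema.
{D, F, G}⁺: FG→E adds E; DEF→BG adds B → {B, D, E, F, G}. Minimal: {F, G}⁺ = {E, F, G}; {D, G}⁺ = {D, G}; {D, F}⁺ = {D, F} — none reach the full schema.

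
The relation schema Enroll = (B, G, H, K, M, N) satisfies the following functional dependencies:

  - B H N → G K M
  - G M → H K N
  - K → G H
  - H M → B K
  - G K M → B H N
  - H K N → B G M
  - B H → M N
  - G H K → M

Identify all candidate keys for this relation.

{K}, {B, H}, {G, M}, {H, M}

{K}⁺: K→GH adds G, H; GHK→M adds M; GM→HKN adds N; HM→BK adds B → {B, G, H, K, M, N}.
{B, H}⁺: BH→MN adds M, N; BHN→GKM adds G, K → {B, G, H, K, M, N}. Minimal: {H}⁺ = {H}; {B}⁺ = {B} — none reach the full schema.
{G, M}⁺: GM→HKN adds H, K, N; HM→BK adds B → {B, G, H, K, M, N}. Minimal: {M}⁺ = {M}; {G}⁺ = {G} — none reach the full schema.
{H, M}⁺: HM→BK adds B, K; BH→MN adds N; BHN→GKM adds G → {B, G, H, K, M, N}. Minimal: {M}⁺ = {M}; {H}⁺ = {H} — none reach the full schema.
Any other superkey contains one of these as a subset, so there are no further candidate keys.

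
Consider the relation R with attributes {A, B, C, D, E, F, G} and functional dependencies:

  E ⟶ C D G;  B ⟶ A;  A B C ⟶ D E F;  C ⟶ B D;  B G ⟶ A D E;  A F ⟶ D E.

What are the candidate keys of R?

{C}; {E}; {A, F}; {B, F}; {B, G}

{C}⁺: C→BD adds B, D; B→A adds A; ABC→DEF adds E, F; E→CDG adds G → {A, B, C, D, E, F, G}.
{E}⁺: E→CDG adds C, D, G; C→BD adds B; BG→ADE adds A; ABC→DEF adds F → {A, B, C, D, E, F, G}.
{A, F}⁺: AF→DE adds D, E; E→CDG adds C, G; C→BD adds B → {A, B, C, D, E, F, G}. Minimal: {F}⁺ = {F}; {A}⁺ = {A} — none reach the full schema.
{B, F}⁺: B→A adds A; AF→DE adds D, E; E→CDG adds C, G → {A, B, C, D, E, F, G}. Minimal: {F}⁺ = {F}; {B}⁺ = {A, B} — none reach the full schema.
{B, G}⁺: B→A adds A; BG→ADE adds D, E; E→CDG adds C; ABC→DEF adds F → {A, B, C, D, E, F, G}. Minimal: {G}⁺ = {G}; {B}⁺ = {A, B} — none reach the full schema.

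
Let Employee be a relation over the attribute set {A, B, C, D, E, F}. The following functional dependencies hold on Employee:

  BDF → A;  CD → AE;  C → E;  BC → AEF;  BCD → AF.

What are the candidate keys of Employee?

Attributes B, C, D never appear on any right-hand side, so every candidate key must contain {B, C, D}.
{B, C, D}⁺ = {A, B, C, D, E, F}, which is all of the schema, so {B, C, D} is the only candidate key.

BCD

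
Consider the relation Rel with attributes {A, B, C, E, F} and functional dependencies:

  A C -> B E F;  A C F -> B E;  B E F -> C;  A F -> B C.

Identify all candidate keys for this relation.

Attribute A never appears on the right-hand side of any dependency, so A must belong to every candidate key.
{A}⁺ = {A}, which is not all of the schema, so we must add further attributes.
{A, C}⁺: AC→BEF adds B, E, F → {A, B, C, E, F}. Minimal: {C}⁺ = {C}; {A}⁺ = {A} — none reach the full schema.
{A, F}⁺: AF→BC adds B, C; AC→BEF adds E → {A, B, C, E, F}. Minimal: {F}⁺ = {F}; {A}⁺ = {A} — none reach the full schema.

(A, C), (A, F)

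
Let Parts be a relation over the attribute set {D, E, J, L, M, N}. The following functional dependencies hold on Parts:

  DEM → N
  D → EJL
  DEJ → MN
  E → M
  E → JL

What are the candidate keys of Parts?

{D}

Attribute D never appears on the right-hand side of any dependency, so D must belong to every candidate key.
{D}⁺ = {D, E, J, L, M, N}, which is all of the schema, so {D} is the only candidate key.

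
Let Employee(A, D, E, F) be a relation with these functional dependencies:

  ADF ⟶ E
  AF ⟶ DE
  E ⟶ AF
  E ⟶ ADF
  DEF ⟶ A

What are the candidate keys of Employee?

(E), (A, F)

{E}⁺: E→AF adds A, F; E→ADF adds D → {A, D, E, F}.
{A, F}⁺: AF→DE adds D, E → {A, D, E, F}. Minimal: {F}⁺ = {F}; {A}⁺ = {A} — none reach the full schema.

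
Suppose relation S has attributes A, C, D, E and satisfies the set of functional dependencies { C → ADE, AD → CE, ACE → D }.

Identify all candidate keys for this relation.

C; AD

{C}⁺: C→ADE adds A, D, E → {A, C, D, E}.
{A, D}⁺: AD→CE adds C, E → {A, C, D, E}.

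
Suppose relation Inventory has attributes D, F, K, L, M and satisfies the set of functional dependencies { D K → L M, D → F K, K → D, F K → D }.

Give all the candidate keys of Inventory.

{D}⁺: D→FK adds F, K; DK→LM adds L, M → {D, F, K, L, M}.
{K}⁺: K→D adds D; DK→LM adds L, M; D→FK adds F → {D, F, K, L, M}.

(D); (K)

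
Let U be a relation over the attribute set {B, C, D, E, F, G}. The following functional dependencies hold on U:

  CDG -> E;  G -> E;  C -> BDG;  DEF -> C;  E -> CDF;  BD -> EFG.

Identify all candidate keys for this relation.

{C}⁺: C→BDG adds B, D, G; BD→EFG adds E, F → {B, C, D, E, F, G}.
{E}⁺: E→CDF adds C, D, F; C→BDG adds B, G → {B, C, D, E, F, G}.
{G}⁺: G→E adds E; E→CDF adds C, D, F; C→BDG adds B → {B, C, D, E, F, G}.
{B, D}⁺: BD→EFG adds E, F, G; DEF→C adds C → {B, C, D, E, F, G}. Minimal: {D}⁺ = {D}; {B}⁺ = {B} — none reach the full schema.

C, E, G, BD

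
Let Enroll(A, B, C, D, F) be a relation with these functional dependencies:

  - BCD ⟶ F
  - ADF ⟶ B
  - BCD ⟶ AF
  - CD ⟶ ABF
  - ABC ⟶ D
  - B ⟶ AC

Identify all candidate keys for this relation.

{B}, {C, D}, {A, D, F}

{B}⁺: B→AC adds A, C; ABC→D adds D; BCD→F adds F → {A, B, C, D, F}.
{C, D}⁺: CD→ABF adds A, B, F → {A, B, C, D, F}.
{A, D, F}⁺: ADF→B adds B; B→AC adds C → {A, B, C, D, F}.
Any other superkey contains one of these as a subset, so there are no further candidate keys.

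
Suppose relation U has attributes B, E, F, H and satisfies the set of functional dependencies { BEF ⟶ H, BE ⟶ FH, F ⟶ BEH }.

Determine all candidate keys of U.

{F}⁺: F→BEH adds B, E, H → {B, E, F, H}.
{B, E}⁺: BE→FH adds F, H → {B, E, F, H}. Minimal: {E}⁺ = {E}; {B}⁺ = {B} — none reach the full schema.
Any other superkey contains one of these as a subset, so there are no further candidate keys.

F, BE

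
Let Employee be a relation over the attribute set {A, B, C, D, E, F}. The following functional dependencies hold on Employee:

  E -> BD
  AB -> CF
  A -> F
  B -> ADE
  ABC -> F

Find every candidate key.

{B}, {E}

{B}⁺: B→ADE adds A, D, E; AB→CF adds C, F → {A, B, C, D, E, F}.
{E}⁺: E→BD adds B, D; B→ADE adds A; AB→CF adds C, F → {A, B, C, D, E, F}.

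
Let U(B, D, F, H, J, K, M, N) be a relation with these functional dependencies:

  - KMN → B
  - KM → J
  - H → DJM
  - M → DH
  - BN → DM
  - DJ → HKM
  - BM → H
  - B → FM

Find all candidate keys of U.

Attribute N never appears on the right-hand side of any dependency, so N must belong to every candidate key.
{N}⁺ = {N}, which is not all of the schema, so we must add further attributes.
{B, N}⁺: BN→DM adds D, M; BM→H adds H; B→FM adds F; H→DJM adds J; DJ→HKM adds K → {B, D, F, H, J, K, M, N}. Minimal: {N}⁺ = {N}; {B}⁺ = {B, D, F, H, J, K, M} — none reach the full schema.
{H, N}⁺: H→DJM adds D, J, M; DJ→HKM adds K; KMN→B adds B; B→FM adds F → {B, D, F, H, J, K, M, N}. Minimal: {N}⁺ = {N}; {H}⁺ = {D, H, J, K, M} — none reach the full schema.
{M, N}⁺: M→DH adds D, H; H→DJM adds J; DJ→HKM adds K; KMN→B adds B; B→FM adds F → {B, D, F, H, J, K, M, N}. Minimal: {N}⁺ = {N}; {M}⁺ = {D, H, J, K, M} — none reach the full schema.
{D, J, N}⁺: DJ→HKM adds H, K, M; KMN→B adds B; B→FM adds F → {B, D, F, H, J, K, M, N}. Minimal: {J, N}⁺ = {J, N}; {D, N}⁺ = {D, N}; {D, J}⁺ = {D, H, J, K, M} — none reach the full schema.

{B, N}, {H, N}, {M, N}, {D, J, N}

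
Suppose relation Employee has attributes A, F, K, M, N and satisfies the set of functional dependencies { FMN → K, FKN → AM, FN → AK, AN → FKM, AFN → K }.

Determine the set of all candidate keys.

{A, N}⁺: AN→FKM adds F, K, M → {A, F, K, M, N}. Minimal: {N}⁺ = {N}; {A}⁺ = {A} — none reach the full schema.
{F, N}⁺: FN→AK adds A, K; AN→FKM adds M → {A, F, K, M, N}. Minimal: {N}⁺ = {N}; {F}⁺ = {F} — none reach the full schema.
Any other superkey contains one of these as a subset, so there are no further candidate keys.

AN; FN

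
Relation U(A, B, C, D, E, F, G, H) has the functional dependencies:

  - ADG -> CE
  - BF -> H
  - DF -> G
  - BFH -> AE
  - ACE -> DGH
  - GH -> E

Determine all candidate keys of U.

Attributes B, F never appear on any right-hand side, so every candidate key must contain {B, F}.
{B, F}⁺ = {A, B, E, F, H}, which is not all of the schema, so we must add further attributes.
{B, C, F}⁺: BF→H adds H; BFH→AE adds A, E; ACE→DGH adds D, G → {A, B, C, D, E, F, G, H}. Minimal: {C, F}⁺ = {C, F}; {B, F}⁺ = {A, B, E, F, H}; {B, C}⁺ = {B, C} — none reach the full schema.
{B, D, F}⁺: BF→H adds H; DF→G adds G; BFH→AE adds A, E; ADG→CE adds C → {A, B, C, D, E, F, G, H}. Minimal: {D, F}⁺ = {D, F, G}; {B, F}⁺ = {A, B, E, F, H}; {B, D}⁺ = {B, D} — none reach the full schema.

{B, C, F}; {B, D, F}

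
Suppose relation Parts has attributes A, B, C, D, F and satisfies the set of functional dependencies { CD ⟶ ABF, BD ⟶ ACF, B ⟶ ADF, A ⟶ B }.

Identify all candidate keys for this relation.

{A}, {B}, {C, D}

{A}⁺: A→B adds B; B→ADF adds D, F; BD→ACF adds C → {A, B, C, D, F}.
{B}⁺: B→ADF adds A, D, F; BD→ACF adds C → {A, B, C, D, F}.
{C, D}⁺: CD→ABF adds A, B, F → {A, B, C, D, F}.
Any other superkey contains one of these as a subset, so there are no further candidate keys.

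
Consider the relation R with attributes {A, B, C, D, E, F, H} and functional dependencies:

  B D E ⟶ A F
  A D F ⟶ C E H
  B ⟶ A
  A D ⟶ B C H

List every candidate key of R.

Attribute D never appears on the right-hand side of any dependency, so D must belong to every candidate key.
{D}⁺ = {D}, which is not all of the schema, so we must add further attributes.
{A, D, E}⁺: AD→BCH adds B, C, H; BDE→AF adds F → {A, B, C, D, E, F, H}. Minimal: {D, E}⁺ = {D, E}; {A, E}⁺ = {A, E}; {A, D}⁺ = {A, B, C, D, H} — none reach the full schema.
{A, D, F}⁺: ADF→CEH adds C, E, H; AD→BCH adds B → {A, B, C, D, E, F, H}. Minimal: {D, F}⁺ = {D, F}; {A, F}⁺ = {A, F}; {A, D}⁺ = {A, B, C, D, H} — none reach the full schema.
{B, D, E}⁺: BDE→AF adds A, F; ADF→CEH adds C, H → {A, B, C, D, E, F, H}. Minimal: {D, E}⁺ = {D, E}; {B, E}⁺ = {A, B, E}; {B, D}⁺ = {A, B, C, D, H} — none reach the full schema.
{B, D, F}⁺: B→A adds A; AD→BCH adds C, H; ADF→CEH adds E → {A, B, C, D, E, F, H}. Minimal: {D, F}⁺ = {D, F}; {B, F}⁺ = {A, B, F}; {B, D}⁺ = {A, B, C, D, H} — none reach the full schema.
Any other superkey contains one of these as a subset, so there are no further candidate keys.

ADE; ADF; BDE; BDF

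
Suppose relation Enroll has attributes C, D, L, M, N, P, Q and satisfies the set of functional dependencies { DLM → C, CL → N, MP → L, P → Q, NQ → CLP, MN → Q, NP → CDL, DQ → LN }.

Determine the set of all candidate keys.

{M, N}, {C, L, M}, {C, M, P}, {D, L, M}, {D, M, P}, {D, M, Q}

Attribute M never appears on the right-hand side of any dependency, so M must belong to every candidate key.
{M}⁺ = {M}, which is not all of the schema, so we must add further attributes.
{M, N}⁺: MN→Q adds Q; NQ→CLP adds C, L, P; NP→CDL adds D → {C, D, L, M, N, P, Q}.
{C, L, M}⁺: CL→N adds N; MN→Q adds Q; NQ→CLP adds P; NP→CDL adds D → {C, D, L, M, N, P, Q}.
{C, M, P}⁺: MP→L adds L; P→Q adds Q; CL→N adds N; NP→CDL adds D → {C, D, L, M, N, P, Q}.
{D, L, M}⁺: DLM→C adds C; CL→N adds N; MN→Q adds Q; NQ→CLP adds P → {C, D, L, M, N, P, Q}.
{D, M, P}⁺: MP→L adds L; P→Q adds Q; DQ→LN adds N; DLM→C adds C → {C, D, L, M, N, P, Q}.
{D, M, Q}⁺: DQ→LN adds L, N; DLM→C adds C; NQ→CLP adds P → {C, D, L, M, N, P, Q}.
Any other superkey contains one of these as a subset, so there are no further candidate keys.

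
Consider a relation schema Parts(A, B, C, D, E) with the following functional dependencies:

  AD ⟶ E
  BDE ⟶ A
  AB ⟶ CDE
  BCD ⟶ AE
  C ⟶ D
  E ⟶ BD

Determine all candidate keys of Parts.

{E}⁺: E→BD adds B, D; BDE→A adds A; AB→CDE adds C → {A, B, C, D, E}.
{A, B}⁺: AB→CDE adds C, D, E → {A, B, C, D, E}. Minimal: {B}⁺ = {B}; {A}⁺ = {A} — none reach the full schema.
{A, C}⁺: C→D adds D; AD→E adds E; E→BD adds B → {A, B, C, D, E}. Minimal: {C}⁺ = {C, D}; {A}⁺ = {A} — none reach the full schema.
{A, D}⁺: AD→E adds E; E→BD adds B; AB→CDE adds C → {A, B, C, D, E}. Minimal: {D}⁺ = {D}; {A}⁺ = {A} — none reach the full schema.
{B, C}⁺: C→D adds D; BCD→AE adds A, E → {A, B, C, D, E}. Minimal: {C}⁺ = {C, D}; {B}⁺ = {B} — none reach the full schema.
Any other superkey contains one of these as a subset, so there are no further candidate keys.

{E}, {A, B}, {A, C}, {A, D}, {B, C}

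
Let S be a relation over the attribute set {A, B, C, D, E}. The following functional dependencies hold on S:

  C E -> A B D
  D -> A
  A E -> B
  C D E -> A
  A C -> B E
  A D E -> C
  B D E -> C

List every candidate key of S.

{A, C}, {C, D}, {C, E}, {D, E}

{A, C}⁺: AC→BE adds B, E; CE→ABD adds D → {A, B, C, D, E}.
{C, D}⁺: D→A adds A; AC→BE adds B, E → {A, B, C, D, E}.
{C, E}⁺: CE→ABD adds A, B, D → {A, B, C, D, E}.
{D, E}⁺: D→A adds A; AE→B adds B; ADE→C adds C → {A, B, C, D, E}.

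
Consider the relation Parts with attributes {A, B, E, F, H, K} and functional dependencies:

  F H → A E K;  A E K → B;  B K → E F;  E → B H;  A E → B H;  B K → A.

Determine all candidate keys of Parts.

{B, K}⁺: BK→EF adds E, F; E→BH adds H; BK→A adds A → {A, B, E, F, H, K}. Minimal: {K}⁺ = {K}; {B}⁺ = {B} — none reach the full schema.
{E, F}⁺: E→BH adds B, H; FH→AEK adds A, K → {A, B, E, F, H, K}. Minimal: {F}⁺ = {F}; {E}⁺ = {B, E, H} — none reach the full schema.
{E, K}⁺: E→BH adds B, H; BK→A adds A; BK→EF adds F → {A, B, E, F, H, K}. Minimal: {K}⁺ = {K}; {E}⁺ = {B, E, H} — none reach the full schema.
{F, H}⁺: FH→AEK adds A, E, K; AEK→B adds B → {A, B, E, F, H, K}. Minimal: {H}⁺ = {H}; {F}⁺ = {F} — none reach the full schema.

{B, K}; {E, F}; {E, K}; {F, H}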